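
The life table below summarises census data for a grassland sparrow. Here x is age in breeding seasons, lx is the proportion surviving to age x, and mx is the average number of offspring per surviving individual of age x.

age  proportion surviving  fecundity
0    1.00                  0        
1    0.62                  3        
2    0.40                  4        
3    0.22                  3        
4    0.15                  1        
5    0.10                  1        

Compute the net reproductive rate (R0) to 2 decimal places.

lx·mx by age: 0, 1.86, 1.6, 0.66, 0.15, 0.1
R0 = Σ lx·mx = 4.37 → 4.37

4.37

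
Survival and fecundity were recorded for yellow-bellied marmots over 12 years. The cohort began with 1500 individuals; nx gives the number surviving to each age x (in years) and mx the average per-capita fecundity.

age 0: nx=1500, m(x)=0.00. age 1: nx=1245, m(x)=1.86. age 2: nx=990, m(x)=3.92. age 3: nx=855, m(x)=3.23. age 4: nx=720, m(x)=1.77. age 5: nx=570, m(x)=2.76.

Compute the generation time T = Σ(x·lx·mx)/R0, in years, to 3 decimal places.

lx = nx/n0 = nx/1500: 1, 0.83, 0.66, 0.57, 0.48, 0.38
lx·mx: 0, 1.5438, 2.5872, 1.8411, 0.8496, 1.0488 → R0 = 7.8705
x·lx·mx: 0, 1.5438, 5.1744, 5.5233, 3.3984, 5.244 → Σ = 20.8839
T = 20.8839 / 7.8705 = 2.65344… → 2.653

2.653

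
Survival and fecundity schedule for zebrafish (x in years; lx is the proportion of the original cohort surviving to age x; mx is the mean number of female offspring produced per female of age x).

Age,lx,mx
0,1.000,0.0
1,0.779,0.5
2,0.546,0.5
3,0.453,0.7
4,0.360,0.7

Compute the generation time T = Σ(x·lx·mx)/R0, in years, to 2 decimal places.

lx·mx: 0, 0.3895, 0.273, 0.3171, 0.252 → R0 = 1.2316
x·lx·mx: 0, 0.3895, 0.546, 0.9513, 1.008 → Σ = 2.8948
T = 2.8948 / 1.2316 = 2.350438… → 2.35

2.35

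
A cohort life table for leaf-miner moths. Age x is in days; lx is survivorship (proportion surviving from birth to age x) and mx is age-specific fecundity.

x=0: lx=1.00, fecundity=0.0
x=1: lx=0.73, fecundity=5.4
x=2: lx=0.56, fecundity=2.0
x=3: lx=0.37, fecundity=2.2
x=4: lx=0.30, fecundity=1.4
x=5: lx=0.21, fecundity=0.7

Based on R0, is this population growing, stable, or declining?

R0 = Σ lx·mx = 0 + 3.942 + 1.12 + 0.814 + 0.42 + 0.147 = 6.443
R0 > 1, so the population is growing.

growing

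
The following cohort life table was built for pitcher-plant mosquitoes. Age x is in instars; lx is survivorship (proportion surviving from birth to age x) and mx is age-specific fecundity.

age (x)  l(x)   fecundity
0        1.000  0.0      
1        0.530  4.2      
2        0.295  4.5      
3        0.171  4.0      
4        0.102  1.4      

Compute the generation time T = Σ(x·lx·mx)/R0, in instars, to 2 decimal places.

lx·mx: 0, 2.226, 1.3275, 0.684, 0.1428 → R0 = 4.3803
x·lx·mx: 0, 2.226, 2.655, 2.052, 0.5712 → Σ = 7.5042
T = 7.5042 / 4.3803 = 1.71317… → 1.71

1.71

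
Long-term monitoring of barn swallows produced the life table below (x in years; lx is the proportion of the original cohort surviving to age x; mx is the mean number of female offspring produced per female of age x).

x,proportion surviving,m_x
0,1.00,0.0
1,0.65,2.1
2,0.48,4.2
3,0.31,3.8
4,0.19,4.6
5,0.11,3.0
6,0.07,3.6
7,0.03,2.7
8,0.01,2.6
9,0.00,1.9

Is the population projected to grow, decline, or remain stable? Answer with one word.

growing

R0 = Σ lx·mx = 0 + 1.365 + 2.016 + 1.178 + 0.874 + 0.33 + 0.252 + 0.081 + 0.026 + 0 = 6.122
R0 > 1, so the population is growing.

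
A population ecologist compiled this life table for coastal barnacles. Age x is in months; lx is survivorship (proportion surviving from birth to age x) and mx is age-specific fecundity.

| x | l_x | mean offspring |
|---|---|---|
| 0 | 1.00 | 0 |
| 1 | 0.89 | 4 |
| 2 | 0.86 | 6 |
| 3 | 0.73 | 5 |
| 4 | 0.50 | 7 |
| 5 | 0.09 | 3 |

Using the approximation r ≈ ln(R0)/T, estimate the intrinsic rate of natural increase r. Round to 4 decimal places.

1.1172

R0 = Σ lx·mx = 0 + 3.56 + 5.16 + 3.65 + 3.5 + 0.27 = 16.14
Σ x·lx·mx = 40.18; T = 40.18/16.14 = 2.48947…
r ≈ ln(R0)/T = ln(16.14)/2.48947… = 1.117227… → 1.1172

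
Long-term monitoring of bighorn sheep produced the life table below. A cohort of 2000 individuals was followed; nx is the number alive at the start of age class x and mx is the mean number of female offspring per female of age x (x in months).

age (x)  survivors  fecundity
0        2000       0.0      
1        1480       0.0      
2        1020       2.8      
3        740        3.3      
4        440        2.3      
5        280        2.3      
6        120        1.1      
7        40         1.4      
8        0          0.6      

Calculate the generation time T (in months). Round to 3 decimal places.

lx = nx/n0 = nx/2000: 1, 0.74, 0.51, 0.37, 0.22, 0.14, 0.06, 0.02, 0
lx·mx: 0, 0, 1.428, 1.221, 0.506, 0.322, 0.066, 0.028, 0 → R0 = 3.571
x·lx·mx: 0, 0, 2.856, 3.663, 2.024, 1.61, 0.396, 0.196, 0 → Σ = 10.745
T = 10.745 / 3.571 = 3.008961… → 3.009

3.009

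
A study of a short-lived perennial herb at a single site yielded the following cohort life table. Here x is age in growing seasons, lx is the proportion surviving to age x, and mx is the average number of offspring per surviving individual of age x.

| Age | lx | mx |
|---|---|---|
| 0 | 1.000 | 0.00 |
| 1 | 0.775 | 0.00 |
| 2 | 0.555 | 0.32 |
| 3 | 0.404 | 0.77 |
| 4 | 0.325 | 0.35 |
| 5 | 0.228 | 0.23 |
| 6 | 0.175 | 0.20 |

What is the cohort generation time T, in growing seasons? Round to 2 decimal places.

3.21

lx·mx: 0, 0, 0.1776, 0.31108, 0.11375, 0.05244, 0.035 → R0 = 0.68987
x·lx·mx: 0, 0, 0.3552, 0.93324, 0.455, 0.2622, 0.21 → Σ = 2.21564
T = 2.21564 / 0.68987 = 3.211678… → 3.21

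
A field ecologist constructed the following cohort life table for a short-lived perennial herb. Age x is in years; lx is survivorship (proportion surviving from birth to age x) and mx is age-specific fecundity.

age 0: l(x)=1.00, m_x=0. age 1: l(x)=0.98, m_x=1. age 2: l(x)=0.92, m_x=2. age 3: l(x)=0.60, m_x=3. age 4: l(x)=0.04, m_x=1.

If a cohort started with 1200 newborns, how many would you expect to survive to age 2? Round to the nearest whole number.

Expected survivors = N0 · l_2 = 1200 × 0.92 = 1104 → 1104

1104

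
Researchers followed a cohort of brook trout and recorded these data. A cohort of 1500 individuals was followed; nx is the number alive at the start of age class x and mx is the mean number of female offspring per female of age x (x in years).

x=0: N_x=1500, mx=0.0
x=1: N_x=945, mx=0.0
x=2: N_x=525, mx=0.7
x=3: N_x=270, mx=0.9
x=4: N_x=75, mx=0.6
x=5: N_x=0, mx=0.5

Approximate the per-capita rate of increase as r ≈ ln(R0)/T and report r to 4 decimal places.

-0.3301

lx = nx/n0 = nx/1500: 1, 0.63, 0.35, 0.18, 0.05, 0
R0 = Σ lx·mx = 0 + 0 + 0.245 + 0.162 + 0.03 + 0 = 0.437
Σ x·lx·mx = 1.096; T = 1.096/0.437 = 2.50801…
r ≈ ln(R0)/T = ln(0.437)/2.50801… = -0.330071… → -0.3301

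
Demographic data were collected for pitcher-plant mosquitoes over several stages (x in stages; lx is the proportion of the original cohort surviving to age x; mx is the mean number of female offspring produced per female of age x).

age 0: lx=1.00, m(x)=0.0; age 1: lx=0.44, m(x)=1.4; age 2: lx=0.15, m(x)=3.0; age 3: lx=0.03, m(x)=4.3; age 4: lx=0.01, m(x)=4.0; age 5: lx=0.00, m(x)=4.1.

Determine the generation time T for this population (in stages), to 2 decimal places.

lx·mx: 0, 0.616, 0.45, 0.129, 0.04, 0 → R0 = 1.235
x·lx·mx: 0, 0.616, 0.9, 0.387, 0.16, 0 → Σ = 2.063
T = 2.063 / 1.235 = 1.670445… → 1.67

1.67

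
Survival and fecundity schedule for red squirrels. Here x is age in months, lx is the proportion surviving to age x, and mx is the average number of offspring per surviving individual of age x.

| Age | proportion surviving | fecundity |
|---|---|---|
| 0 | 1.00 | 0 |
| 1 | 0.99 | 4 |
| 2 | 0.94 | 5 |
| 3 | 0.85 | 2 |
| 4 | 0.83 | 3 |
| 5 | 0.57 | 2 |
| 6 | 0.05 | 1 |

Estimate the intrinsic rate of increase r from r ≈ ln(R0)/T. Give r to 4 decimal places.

1.0776

R0 = Σ lx·mx = 0 + 3.96 + 4.7 + 1.7 + 2.49 + 1.14 + 0.05 = 14.04
Σ x·lx·mx = 34.42; T = 34.42/14.04 = 2.45157…
r ≈ ln(R0)/T = ln(14.04)/2.45157… = 1.077642… → 1.0776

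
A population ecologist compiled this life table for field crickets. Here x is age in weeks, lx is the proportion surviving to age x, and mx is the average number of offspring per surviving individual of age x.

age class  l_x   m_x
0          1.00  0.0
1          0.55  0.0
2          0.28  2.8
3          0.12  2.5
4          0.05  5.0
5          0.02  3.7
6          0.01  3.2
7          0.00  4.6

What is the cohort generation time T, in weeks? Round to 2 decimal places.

2.80

lx·mx: 0, 0, 0.784, 0.3, 0.25, 0.074, 0.032, 0 → R0 = 1.44
x·lx·mx: 0, 0, 1.568, 0.9, 1, 0.37, 0.192, 0 → Σ = 4.03
T = 4.03 / 1.44 = 2.798611… → 2.80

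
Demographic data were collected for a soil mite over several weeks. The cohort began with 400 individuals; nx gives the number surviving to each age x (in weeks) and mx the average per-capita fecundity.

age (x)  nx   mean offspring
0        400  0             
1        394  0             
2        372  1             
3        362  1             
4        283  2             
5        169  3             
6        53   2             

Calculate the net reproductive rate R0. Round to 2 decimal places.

4.78

lx = nx/n0 = nx/400: 1, 0.985, 0.93, 0.905, 0.7075, 0.4225, 0.1325
lx·mx by age: 0, 0, 0.93, 0.905, 1.415, 1.2675, 0.265
R0 = Σ lx·mx = 4.7825 → 4.78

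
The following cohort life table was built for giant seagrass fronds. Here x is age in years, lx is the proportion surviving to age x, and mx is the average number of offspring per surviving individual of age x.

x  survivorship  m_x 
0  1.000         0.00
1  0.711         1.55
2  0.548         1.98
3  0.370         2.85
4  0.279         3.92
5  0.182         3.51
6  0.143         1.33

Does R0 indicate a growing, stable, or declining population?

growing

R0 = Σ lx·mx = 0 + 1.10205 + 1.08504 + 1.0545 + 1.09368 + 0.63882 + 0.19019 = 5.16428
R0 > 1, so the population is growing.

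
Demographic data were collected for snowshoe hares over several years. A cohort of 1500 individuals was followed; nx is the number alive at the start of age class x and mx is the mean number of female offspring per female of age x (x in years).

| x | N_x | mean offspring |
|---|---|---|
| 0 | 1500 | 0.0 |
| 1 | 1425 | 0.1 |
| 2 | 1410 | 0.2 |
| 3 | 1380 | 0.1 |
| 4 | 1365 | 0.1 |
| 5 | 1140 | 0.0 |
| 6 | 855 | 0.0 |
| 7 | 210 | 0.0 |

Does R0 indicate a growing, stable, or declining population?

declining

lx = nx/n0 = nx/1500: 1, 0.95, 0.94, 0.92, 0.91, 0.76, 0.57, 0.14
R0 = Σ lx·mx = 0 + 0.095 + 0.188 + 0.092 + 0.091 + 0 + 0 + 0 = 0.466
R0 < 1, so the population is declining.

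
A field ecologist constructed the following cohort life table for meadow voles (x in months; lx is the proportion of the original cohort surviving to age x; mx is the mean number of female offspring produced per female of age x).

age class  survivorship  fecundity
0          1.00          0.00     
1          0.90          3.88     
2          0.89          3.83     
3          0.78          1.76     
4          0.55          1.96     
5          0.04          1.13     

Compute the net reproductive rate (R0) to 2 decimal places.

lx·mx by age: 0, 3.492, 3.4087, 1.3728, 1.078, 0.0452
R0 = Σ lx·mx = 9.3967 → 9.40

9.40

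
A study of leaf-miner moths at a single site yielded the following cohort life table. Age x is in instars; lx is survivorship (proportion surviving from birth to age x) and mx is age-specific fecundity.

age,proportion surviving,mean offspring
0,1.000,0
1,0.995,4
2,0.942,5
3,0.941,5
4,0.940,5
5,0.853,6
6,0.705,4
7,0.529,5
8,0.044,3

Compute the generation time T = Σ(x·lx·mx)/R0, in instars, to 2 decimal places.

lx·mx: 0, 3.98, 4.71, 4.705, 4.7, 5.118, 2.82, 2.645, 0.132 → R0 = 28.81
x·lx·mx: 0, 3.98, 9.42, 14.115, 18.8, 25.59, 16.92, 18.515, 1.056 → Σ = 108.396
T = 108.396 / 28.81 = 3.762444… → 3.76

3.76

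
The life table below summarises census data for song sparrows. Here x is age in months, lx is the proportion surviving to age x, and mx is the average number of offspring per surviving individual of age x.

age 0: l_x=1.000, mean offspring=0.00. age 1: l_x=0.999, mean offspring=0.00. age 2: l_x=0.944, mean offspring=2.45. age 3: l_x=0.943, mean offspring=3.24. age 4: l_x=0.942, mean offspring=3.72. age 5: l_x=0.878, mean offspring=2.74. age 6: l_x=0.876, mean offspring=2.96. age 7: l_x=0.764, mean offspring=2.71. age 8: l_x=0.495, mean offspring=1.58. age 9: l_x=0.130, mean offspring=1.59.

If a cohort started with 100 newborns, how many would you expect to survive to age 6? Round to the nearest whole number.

Expected survivors = N0 · l_6 = 100 × 0.876 = 87.6 → 88

88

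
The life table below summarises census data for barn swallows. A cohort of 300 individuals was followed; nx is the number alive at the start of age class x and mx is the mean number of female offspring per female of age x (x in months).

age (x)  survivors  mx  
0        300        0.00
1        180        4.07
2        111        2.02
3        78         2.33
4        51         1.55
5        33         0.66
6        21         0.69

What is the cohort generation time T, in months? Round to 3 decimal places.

1.785

lx = nx/n0 = nx/300: 1, 0.6, 0.37, 0.26, 0.17, 0.11, 0.07
lx·mx: 0, 2.442, 0.7474, 0.6058, 0.2635, 0.0726, 0.0483 → R0 = 4.1796
x·lx·mx: 0, 2.442, 1.4948, 1.8174, 1.054, 0.363, 0.2898 → Σ = 7.461
T = 7.461 / 4.1796 = 1.785099… → 1.785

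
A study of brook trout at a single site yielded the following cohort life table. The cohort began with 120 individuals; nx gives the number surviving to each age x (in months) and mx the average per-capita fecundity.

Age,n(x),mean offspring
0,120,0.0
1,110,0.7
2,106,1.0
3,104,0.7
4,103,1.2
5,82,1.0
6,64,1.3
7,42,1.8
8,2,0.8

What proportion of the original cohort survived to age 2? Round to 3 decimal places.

0.883

l_2 = n_2/n_0 = 106/120 = 0.883333… → 0.883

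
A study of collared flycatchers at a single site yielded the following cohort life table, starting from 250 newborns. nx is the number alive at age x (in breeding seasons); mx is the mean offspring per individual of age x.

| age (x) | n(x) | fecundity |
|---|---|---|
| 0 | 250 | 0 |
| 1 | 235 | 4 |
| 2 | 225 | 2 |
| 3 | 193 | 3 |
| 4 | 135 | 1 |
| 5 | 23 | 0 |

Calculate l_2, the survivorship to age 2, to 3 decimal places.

0.900

l_2 = n_2/n_0 = 225/250 = 0.9 → 0.900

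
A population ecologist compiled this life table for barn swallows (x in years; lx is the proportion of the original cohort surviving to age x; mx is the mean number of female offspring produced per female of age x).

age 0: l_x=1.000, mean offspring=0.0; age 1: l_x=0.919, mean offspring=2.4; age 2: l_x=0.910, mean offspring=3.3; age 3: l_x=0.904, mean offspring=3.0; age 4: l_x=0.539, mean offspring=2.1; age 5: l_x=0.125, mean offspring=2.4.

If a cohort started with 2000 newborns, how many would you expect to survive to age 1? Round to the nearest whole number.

Expected survivors = N0 · l_1 = 2000 × 0.919 = 1838 → 1838

1838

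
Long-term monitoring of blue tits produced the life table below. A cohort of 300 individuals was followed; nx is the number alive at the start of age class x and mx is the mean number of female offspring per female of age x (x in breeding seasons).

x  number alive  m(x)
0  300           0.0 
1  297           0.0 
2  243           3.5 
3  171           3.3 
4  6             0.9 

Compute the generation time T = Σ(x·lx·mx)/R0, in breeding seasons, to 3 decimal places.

lx = nx/n0 = nx/300: 1, 0.99, 0.81, 0.57, 0.02
lx·mx: 0, 0, 2.835, 1.881, 0.018 → R0 = 4.734
x·lx·mx: 0, 0, 5.67, 5.643, 0.072 → Σ = 11.385
T = 11.385 / 4.734 = 2.404943… → 2.405

2.405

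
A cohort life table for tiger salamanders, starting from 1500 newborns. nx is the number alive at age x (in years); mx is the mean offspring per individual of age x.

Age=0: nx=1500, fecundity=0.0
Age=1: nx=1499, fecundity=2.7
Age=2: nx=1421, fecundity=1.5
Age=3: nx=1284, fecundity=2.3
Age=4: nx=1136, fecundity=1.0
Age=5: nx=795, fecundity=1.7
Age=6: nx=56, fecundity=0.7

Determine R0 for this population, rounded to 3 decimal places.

7.772

lx = nx/n0 = nx/1500: 1, 0.99933…, 0.94733…, 0.856, 0.75733…, 0.53, 0.03733…
lx·mx by age: 0, 2.6982…, 1.421…, 1.9688, 0.757333…, 0.901, 0.026133…
R0 = Σ lx·mx = 7.772467… → 7.772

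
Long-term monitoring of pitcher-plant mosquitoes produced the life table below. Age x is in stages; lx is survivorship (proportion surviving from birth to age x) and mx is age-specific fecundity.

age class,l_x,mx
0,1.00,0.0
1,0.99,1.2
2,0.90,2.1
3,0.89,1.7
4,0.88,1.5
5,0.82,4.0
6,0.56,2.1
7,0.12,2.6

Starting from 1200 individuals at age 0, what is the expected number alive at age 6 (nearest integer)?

Expected survivors = N0 · l_6 = 1200 × 0.56 = 672 → 672

672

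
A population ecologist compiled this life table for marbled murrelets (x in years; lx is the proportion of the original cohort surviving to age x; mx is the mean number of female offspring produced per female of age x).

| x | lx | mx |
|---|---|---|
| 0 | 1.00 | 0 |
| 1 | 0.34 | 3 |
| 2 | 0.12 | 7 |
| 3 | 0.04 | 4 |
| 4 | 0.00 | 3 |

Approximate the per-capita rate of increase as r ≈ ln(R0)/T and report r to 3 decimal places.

0.447

R0 = Σ lx·mx = 0 + 1.02 + 0.84 + 0.16 + 0 = 2.02
Σ x·lx·mx = 3.18; T = 3.18/2.02 = 1.57426…
r ≈ ln(R0)/T = ln(2.02)/1.57426… = 0.44662… → 0.447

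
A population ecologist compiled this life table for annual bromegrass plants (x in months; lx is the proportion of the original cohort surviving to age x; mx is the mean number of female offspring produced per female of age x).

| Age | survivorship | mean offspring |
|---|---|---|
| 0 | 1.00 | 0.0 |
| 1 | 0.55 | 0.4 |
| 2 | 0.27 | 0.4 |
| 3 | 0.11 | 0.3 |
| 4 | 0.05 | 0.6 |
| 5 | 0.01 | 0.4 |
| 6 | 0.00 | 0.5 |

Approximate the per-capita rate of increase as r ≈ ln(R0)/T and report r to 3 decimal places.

R0 = Σ lx·mx = 0 + 0.22 + 0.108 + 0.033 + 0.03 + 0.004 + 0 = 0.395
Σ x·lx·mx = 0.675; T = 0.675/0.395 = 1.70886…
r ≈ ln(R0)/T = ln(0.395)/1.70886… = -0.54356… → -0.544

-0.544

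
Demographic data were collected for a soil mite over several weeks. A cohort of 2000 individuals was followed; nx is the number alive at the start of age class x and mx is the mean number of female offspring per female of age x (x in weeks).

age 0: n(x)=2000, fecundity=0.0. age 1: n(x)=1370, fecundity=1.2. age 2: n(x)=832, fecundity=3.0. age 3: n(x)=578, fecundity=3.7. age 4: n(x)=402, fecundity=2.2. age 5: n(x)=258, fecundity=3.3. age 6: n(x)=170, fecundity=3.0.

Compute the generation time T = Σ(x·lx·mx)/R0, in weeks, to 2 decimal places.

2.80

lx = nx/n0 = nx/2000: 1, 0.685, 0.416, 0.289, 0.201, 0.129, 0.085
lx·mx: 0, 0.822, 1.248, 1.0693, 0.4422, 0.4257, 0.255 → R0 = 4.2622
x·lx·mx: 0, 0.822, 2.496, 3.2079, 1.7688, 2.1285, 1.53 → Σ = 11.9532
T = 11.9532 / 4.2622 = 2.804467… → 2.80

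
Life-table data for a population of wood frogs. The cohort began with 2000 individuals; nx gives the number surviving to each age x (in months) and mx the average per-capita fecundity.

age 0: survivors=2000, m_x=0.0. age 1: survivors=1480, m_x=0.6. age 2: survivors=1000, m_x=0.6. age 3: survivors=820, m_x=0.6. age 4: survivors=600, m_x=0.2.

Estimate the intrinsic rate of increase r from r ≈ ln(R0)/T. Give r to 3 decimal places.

0.025

lx = nx/n0 = nx/2000: 1, 0.74, 0.5, 0.41, 0.3
R0 = Σ lx·mx = 0 + 0.444 + 0.3 + 0.246 + 0.06 = 1.05
Σ x·lx·mx = 2.022; T = 2.022/1.05 = 1.92571…
r ≈ ln(R0)/T = ln(1.05)/1.92571… = 0.02534… → 0.025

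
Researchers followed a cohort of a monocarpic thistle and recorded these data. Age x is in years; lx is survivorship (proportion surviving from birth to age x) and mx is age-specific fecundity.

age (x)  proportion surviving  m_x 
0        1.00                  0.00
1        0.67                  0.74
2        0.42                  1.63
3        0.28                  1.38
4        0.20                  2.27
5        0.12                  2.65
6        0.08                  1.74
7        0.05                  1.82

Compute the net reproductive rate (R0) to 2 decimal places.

lx·mx by age: 0, 0.4958, 0.6846, 0.3864, 0.454, 0.318, 0.1392, 0.091
R0 = Σ lx·mx = 2.569 → 2.57

2.57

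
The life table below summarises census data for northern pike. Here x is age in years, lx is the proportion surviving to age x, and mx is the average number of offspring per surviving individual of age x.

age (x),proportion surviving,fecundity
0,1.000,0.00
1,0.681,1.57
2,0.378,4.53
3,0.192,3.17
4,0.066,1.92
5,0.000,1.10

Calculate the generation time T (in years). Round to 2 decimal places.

lx·mx: 0, 1.06917, 1.71234, 0.60864, 0.12672, 0 → R0 = 3.51687
x·lx·mx: 0, 1.06917, 3.42468, 1.82592, 0.50688, 0 → Σ = 6.82665
T = 6.82665 / 3.51687 = 1.941115… → 1.94

1.94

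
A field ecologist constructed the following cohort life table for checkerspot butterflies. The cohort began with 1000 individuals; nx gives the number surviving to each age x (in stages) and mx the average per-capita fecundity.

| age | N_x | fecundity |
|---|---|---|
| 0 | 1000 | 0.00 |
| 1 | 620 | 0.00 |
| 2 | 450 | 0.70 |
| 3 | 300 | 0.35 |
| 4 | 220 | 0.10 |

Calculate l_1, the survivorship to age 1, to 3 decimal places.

0.620

l_1 = n_1/n_0 = 620/1000 = 0.62 → 0.620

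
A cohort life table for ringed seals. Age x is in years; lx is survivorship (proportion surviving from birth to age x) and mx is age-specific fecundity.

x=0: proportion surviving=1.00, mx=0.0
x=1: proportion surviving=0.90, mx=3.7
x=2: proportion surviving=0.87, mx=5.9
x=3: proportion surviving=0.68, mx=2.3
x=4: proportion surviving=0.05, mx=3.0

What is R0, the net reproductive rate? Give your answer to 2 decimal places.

lx·mx by age: 0, 3.33, 5.133, 1.564, 0.15
R0 = Σ lx·mx = 10.177 → 10.18

10.18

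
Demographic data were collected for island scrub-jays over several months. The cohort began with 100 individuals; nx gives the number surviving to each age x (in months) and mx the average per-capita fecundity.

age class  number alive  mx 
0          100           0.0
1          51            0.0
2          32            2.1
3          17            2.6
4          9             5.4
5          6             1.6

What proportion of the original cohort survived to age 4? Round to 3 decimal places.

l_4 = n_4/n_0 = 9/100 = 0.09 → 0.090

0.090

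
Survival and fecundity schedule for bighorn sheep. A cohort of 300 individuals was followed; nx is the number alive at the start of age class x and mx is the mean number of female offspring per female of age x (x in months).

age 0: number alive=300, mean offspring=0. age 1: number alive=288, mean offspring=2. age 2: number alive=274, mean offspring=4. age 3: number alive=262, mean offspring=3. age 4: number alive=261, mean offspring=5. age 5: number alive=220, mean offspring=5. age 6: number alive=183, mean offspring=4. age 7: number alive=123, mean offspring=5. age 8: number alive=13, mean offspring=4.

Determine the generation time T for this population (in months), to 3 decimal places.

3.986

lx = nx/n0 = nx/300: 1, 0.96, 0.91333…, 0.87333…, 0.87, 0.73333…, 0.61, 0.41, 0.04333…
lx·mx: 0, 1.92, 3.653333…, 2.62…, 4.35, 3.666667…, 2.44, 2.05, 0.173333… → R0 = 20.873333…
x·lx·mx: 0, 1.92, 7.306667…, 7.86…, 17.4, 18.333333…, 14.64, 14.35, 1.386667… → Σ = 83.196667…
T = 83.196667… / 20.873333… = 3.985787… → 3.986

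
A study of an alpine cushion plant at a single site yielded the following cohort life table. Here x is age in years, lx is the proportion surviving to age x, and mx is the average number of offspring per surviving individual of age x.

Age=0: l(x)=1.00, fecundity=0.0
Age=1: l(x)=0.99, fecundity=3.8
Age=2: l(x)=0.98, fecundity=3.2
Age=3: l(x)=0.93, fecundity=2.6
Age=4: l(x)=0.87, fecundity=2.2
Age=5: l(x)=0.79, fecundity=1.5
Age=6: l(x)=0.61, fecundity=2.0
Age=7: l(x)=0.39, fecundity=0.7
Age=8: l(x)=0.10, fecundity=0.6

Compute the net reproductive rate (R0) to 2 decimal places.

lx·mx by age: 0, 3.762, 3.136, 2.418, 1.914, 1.185, 1.22, 0.273, 0.06
R0 = Σ lx·mx = 13.968 → 13.97

13.97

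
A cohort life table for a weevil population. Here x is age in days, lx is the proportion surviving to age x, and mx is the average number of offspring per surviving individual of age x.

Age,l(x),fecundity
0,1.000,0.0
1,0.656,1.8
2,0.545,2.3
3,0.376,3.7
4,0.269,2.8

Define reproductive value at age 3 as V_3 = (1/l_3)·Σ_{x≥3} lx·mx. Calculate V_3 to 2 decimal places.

5.70

lx·mx for x ≥ 3: 1.3912, 0.7532 → sum = 2.1444
V_3 = 2.1444 / l_3 = 2.1444 / 0.376 = 5.703191… → 5.70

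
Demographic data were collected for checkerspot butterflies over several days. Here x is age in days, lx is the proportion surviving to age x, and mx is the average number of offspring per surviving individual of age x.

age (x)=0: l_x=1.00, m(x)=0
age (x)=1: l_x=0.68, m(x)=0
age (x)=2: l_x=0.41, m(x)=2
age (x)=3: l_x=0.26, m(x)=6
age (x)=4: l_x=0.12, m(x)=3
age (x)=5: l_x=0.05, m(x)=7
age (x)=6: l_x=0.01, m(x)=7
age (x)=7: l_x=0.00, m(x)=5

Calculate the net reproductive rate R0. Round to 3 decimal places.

3.160

lx·mx by age: 0, 0, 0.82, 1.56, 0.36, 0.35, 0.07, 0
R0 = Σ lx·mx = 3.16 → 3.160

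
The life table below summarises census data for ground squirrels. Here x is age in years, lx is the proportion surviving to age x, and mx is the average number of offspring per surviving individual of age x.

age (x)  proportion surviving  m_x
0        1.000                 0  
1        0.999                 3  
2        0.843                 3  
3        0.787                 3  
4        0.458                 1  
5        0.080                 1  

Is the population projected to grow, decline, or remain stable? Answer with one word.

growing

R0 = Σ lx·mx = 0 + 2.997 + 2.529 + 2.361 + 0.458 + 0.08 = 8.425
R0 > 1, so the population is growing.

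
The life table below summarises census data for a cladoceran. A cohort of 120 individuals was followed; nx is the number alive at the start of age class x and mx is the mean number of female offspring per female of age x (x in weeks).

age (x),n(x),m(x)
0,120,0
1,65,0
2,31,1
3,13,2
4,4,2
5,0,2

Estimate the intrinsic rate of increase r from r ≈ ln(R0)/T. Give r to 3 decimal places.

lx = nx/n0 = nx/120: 1, 0.54167…, 0.25833…, 0.10833…, 0.03333…, 0
R0 = Σ lx·mx = 0 + 0 + 0.25833… + 0.21667… + 0.06667… + 0 = 0.541667…
Σ x·lx·mx = 1.433333…; T = 1.433333…/0.541667… = 2.64615…
r ≈ ln(R0)/T = ln(0.541667…)/2.64615… = -0.2317… → -0.232

-0.232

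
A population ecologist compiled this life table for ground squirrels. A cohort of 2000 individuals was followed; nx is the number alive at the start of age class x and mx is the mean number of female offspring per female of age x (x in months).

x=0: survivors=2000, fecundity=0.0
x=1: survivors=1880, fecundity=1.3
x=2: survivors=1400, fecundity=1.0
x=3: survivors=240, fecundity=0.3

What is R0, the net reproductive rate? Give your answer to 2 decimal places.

1.96

lx = nx/n0 = nx/2000: 1, 0.94, 0.7, 0.12
lx·mx by age: 0, 1.222, 0.7, 0.036
R0 = Σ lx·mx = 1.958 → 1.96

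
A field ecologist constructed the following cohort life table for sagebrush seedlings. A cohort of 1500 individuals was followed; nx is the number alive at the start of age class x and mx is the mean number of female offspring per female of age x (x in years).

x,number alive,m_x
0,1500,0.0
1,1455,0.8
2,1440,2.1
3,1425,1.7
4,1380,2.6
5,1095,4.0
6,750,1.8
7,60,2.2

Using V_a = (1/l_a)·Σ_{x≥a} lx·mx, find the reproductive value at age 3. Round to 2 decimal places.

8.33

lx = nx/n0 = nx/1500: 1, 0.97, 0.96, 0.95, 0.92, 0.73, 0.5, 0.04
lx·mx for x ≥ 3: 1.615, 2.392, 2.92, 0.9, 0.088 → sum = 7.915
V_3 = 7.915 / l_3 = 7.915 / 0.95 = 8.331579… → 8.33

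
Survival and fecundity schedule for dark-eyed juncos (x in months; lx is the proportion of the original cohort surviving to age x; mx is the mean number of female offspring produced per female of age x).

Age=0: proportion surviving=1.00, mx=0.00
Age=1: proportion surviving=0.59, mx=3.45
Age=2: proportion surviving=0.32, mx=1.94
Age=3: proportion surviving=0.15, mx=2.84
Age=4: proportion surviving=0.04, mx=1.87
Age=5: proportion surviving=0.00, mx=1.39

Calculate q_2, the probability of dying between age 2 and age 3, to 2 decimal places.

q_2 = (l_2 − l_3) / l_2 = (0.32 − 0.15) / 0.32
     = 0.17 / 0.32 = 0.53125 → 0.53

0.53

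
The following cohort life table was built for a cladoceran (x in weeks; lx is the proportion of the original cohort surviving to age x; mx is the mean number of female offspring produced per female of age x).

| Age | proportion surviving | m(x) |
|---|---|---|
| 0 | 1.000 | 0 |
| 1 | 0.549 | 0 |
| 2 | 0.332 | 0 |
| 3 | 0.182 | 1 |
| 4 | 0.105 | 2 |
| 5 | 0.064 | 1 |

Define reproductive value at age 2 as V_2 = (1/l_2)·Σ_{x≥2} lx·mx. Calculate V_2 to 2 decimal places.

1.37

lx·mx for x ≥ 2: 0, 0.182, 0.21, 0.064 → sum = 0.456
V_2 = 0.456 / l_2 = 0.456 / 0.332 = 1.373494… → 1.37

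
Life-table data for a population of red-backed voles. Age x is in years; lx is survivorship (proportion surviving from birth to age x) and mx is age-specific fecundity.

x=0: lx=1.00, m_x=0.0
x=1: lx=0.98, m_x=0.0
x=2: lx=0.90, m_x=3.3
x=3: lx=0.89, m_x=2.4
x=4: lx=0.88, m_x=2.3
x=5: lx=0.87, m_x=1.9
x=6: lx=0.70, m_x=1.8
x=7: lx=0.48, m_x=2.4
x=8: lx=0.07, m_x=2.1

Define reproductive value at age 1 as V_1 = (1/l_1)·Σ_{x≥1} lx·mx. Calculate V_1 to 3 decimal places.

11.573

lx·mx for x ≥ 1: 0, 2.97, 2.136, 2.024, 1.653, 1.26, 1.152, 0.147 → sum = 11.342
V_1 = 11.342 / l_1 = 11.342 / 0.98 = 11.573469… → 11.573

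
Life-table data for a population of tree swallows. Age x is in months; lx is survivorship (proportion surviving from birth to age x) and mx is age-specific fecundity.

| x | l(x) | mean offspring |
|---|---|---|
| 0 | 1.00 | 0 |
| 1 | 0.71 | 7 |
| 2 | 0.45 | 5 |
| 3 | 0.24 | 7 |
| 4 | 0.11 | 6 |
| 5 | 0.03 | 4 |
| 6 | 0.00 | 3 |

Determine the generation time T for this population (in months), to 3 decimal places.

1.834

lx·mx: 0, 4.97, 2.25, 1.68, 0.66, 0.12, 0 → R0 = 9.68
x·lx·mx: 0, 4.97, 4.5, 5.04, 2.64, 0.6, 0 → Σ = 17.75
T = 17.75 / 9.68 = 1.833678… → 1.834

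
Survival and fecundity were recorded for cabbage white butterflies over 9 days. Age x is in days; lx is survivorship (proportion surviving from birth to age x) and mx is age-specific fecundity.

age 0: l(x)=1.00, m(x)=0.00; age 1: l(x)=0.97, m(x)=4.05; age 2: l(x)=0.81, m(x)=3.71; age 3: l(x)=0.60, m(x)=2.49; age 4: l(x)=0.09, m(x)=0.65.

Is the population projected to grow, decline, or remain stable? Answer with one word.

growing

R0 = Σ lx·mx = 0 + 3.9285 + 3.0051 + 1.494 + 0.0585 = 8.4861
R0 > 1, so the population is growing.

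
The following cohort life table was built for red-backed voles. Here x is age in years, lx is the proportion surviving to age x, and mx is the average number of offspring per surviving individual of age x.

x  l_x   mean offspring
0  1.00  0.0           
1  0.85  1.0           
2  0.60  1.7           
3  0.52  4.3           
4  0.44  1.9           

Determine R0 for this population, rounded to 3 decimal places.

lx·mx by age: 0, 0.85, 1.02, 2.236, 0.836
R0 = Σ lx·mx = 4.942 → 4.942

4.942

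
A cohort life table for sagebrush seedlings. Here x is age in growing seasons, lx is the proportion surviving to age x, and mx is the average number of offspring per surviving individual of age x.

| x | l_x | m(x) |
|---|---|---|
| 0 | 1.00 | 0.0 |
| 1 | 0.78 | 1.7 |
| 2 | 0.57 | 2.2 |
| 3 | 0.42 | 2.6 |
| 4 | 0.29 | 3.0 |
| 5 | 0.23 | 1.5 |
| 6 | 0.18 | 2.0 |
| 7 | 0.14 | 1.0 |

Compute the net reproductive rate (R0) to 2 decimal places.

lx·mx by age: 0, 1.326, 1.254, 1.092, 0.87, 0.345, 0.36, 0.14
R0 = Σ lx·mx = 5.387 → 5.39

5.39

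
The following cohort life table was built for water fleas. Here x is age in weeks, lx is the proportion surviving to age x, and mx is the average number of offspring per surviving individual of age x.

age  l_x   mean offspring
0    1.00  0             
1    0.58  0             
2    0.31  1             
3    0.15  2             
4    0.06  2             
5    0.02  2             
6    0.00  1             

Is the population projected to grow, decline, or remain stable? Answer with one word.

declining

R0 = Σ lx·mx = 0 + 0 + 0.31 + 0.3 + 0.12 + 0.04 + 0 = 0.77
R0 < 1, so the population is declining.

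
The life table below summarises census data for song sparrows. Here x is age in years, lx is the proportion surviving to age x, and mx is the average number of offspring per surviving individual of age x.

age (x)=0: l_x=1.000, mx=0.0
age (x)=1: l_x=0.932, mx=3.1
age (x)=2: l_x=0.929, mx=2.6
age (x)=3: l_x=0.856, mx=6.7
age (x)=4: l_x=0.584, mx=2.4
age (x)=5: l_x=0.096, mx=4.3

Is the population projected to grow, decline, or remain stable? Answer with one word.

growing

R0 = Σ lx·mx = 0 + 2.8892 + 2.4154 + 5.7352 + 1.4016 + 0.4128 = 12.8542
R0 > 1, so the population is growing.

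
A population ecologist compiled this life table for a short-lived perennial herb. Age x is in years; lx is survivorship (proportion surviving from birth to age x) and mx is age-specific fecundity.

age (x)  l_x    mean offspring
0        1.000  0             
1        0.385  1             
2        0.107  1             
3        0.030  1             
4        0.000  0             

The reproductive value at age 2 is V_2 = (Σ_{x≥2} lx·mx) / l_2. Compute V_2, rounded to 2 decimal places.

1.28

lx·mx for x ≥ 2: 0.107, 0.03, 0 → sum = 0.137
V_2 = 0.137 / l_2 = 0.137 / 0.107 = 1.280374… → 1.28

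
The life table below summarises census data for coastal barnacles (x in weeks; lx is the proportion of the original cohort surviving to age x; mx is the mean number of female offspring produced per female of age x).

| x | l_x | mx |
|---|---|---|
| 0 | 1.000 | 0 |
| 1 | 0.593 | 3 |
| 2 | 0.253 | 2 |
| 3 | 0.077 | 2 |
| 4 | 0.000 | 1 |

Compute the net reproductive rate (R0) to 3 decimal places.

lx·mx by age: 0, 1.779, 0.506, 0.154, 0
R0 = Σ lx·mx = 2.439 → 2.439

2.439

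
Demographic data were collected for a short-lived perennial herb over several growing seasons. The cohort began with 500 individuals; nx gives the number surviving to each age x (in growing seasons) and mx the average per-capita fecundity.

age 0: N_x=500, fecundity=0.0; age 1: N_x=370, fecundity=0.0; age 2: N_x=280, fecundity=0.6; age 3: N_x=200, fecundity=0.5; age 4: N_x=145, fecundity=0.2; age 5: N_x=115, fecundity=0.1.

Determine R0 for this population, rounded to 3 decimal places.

lx = nx/n0 = nx/500: 1, 0.74, 0.56, 0.4, 0.29, 0.23
lx·mx by age: 0, 0, 0.336, 0.2, 0.058, 0.023
R0 = Σ lx·mx = 0.617 → 0.617

0.617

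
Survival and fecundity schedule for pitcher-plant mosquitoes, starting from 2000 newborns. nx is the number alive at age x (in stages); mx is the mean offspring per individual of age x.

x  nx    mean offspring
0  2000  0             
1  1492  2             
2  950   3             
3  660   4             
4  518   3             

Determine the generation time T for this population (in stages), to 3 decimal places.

2.276

lx = nx/n0 = nx/2000: 1, 0.746, 0.475, 0.33, 0.259
lx·mx: 0, 1.492, 1.425, 1.32, 0.777 → R0 = 5.014
x·lx·mx: 0, 1.492, 2.85, 3.96, 3.108 → Σ = 11.41
T = 11.41 / 5.014 = 2.275628… → 2.276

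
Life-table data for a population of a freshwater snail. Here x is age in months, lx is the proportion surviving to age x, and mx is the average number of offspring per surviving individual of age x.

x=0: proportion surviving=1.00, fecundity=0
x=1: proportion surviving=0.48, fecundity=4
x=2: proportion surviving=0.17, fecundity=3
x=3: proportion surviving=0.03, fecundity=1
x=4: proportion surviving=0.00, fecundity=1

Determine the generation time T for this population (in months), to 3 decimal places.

1.232

lx·mx: 0, 1.92, 0.51, 0.03, 0 → R0 = 2.46
x·lx·mx: 0, 1.92, 1.02, 0.09, 0 → Σ = 3.03
T = 3.03 / 2.46 = 1.231707… → 1.232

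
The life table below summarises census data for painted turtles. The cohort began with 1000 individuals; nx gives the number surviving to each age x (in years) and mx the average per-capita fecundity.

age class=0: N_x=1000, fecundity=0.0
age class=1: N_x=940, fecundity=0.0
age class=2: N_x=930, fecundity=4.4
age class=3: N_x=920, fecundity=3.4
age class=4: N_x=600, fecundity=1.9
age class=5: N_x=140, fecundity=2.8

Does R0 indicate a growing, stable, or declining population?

growing

lx = nx/n0 = nx/1000: 1, 0.94, 0.93, 0.92, 0.6, 0.14
R0 = Σ lx·mx = 0 + 0 + 4.092 + 3.128 + 1.14 + 0.392 = 8.752
R0 > 1, so the population is growing.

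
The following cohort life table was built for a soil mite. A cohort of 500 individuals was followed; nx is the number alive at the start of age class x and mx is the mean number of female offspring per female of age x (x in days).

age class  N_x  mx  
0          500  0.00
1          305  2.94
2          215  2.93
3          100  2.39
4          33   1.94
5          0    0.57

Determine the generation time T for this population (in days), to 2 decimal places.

1.71

lx = nx/n0 = nx/500: 1, 0.61, 0.43, 0.2, 0.066, 0
lx·mx: 0, 1.7934, 1.2599, 0.478, 0.12804, 0 → R0 = 3.65934
x·lx·mx: 0, 1.7934, 2.5198, 1.434, 0.51216, 0 → Σ = 6.25936
T = 6.25936 / 3.65934 = 1.710516… → 1.71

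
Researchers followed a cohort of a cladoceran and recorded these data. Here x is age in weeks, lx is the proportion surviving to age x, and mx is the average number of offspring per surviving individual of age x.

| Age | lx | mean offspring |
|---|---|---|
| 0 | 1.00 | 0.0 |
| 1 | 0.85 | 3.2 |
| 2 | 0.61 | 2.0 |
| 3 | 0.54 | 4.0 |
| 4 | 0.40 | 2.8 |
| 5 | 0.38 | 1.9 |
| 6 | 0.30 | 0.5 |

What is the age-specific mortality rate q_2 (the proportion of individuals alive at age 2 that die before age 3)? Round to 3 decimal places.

0.115

q_2 = (l_2 − l_3) / l_2 = (0.61 − 0.54) / 0.61
     = 0.07 / 0.61 = 0.114754… → 0.115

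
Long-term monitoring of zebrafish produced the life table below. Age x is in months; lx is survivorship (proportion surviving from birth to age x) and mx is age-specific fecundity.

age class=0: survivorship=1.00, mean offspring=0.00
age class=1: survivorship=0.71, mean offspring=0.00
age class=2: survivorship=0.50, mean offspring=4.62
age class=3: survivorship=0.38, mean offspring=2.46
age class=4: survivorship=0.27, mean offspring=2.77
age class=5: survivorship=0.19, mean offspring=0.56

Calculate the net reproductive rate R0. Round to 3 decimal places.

4.099

lx·mx by age: 0, 0, 2.31, 0.9348, 0.7479, 0.1064
R0 = Σ lx·mx = 4.0991 → 4.099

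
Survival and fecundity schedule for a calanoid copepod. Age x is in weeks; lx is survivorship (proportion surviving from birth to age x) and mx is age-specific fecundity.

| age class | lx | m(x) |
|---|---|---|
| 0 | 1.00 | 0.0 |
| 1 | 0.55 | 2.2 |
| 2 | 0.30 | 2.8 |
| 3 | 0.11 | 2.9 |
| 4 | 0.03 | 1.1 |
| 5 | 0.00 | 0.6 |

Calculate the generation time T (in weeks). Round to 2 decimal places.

1.66

lx·mx: 0, 1.21, 0.84, 0.319, 0.033, 0 → R0 = 2.402
x·lx·mx: 0, 1.21, 1.68, 0.957, 0.132, 0 → Σ = 3.979
T = 3.979 / 2.402 = 1.656536… → 1.66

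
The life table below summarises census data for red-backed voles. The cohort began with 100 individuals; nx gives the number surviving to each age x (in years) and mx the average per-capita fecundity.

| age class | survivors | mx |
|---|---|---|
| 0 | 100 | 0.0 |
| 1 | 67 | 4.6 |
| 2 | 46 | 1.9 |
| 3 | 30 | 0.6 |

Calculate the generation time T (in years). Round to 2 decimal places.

lx = nx/n0 = nx/100: 1, 0.67, 0.46, 0.3
lx·mx: 0, 3.082, 0.874, 0.18 → R0 = 4.136
x·lx·mx: 0, 3.082, 1.748, 0.54 → Σ = 5.37
T = 5.37 / 4.136 = 1.298356… → 1.30

1.30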